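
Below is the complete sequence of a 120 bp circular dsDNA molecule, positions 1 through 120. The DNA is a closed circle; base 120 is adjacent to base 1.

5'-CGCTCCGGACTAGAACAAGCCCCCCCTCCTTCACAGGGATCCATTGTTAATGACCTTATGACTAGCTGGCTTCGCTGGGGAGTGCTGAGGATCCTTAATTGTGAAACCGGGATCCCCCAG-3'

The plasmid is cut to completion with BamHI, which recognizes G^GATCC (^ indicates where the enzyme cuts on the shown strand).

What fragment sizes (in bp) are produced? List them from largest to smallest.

BamHI sites (GGATCC) start at positions 37, 89, 110.
BamHI cuts after the first base of each site, so after positions 37, 89, 110.
Circular molecule, 3 cuts → 3 fragments:
  38–89 → 52 bp
  90–110 → 21 bp
  111–120 then 1–37 → 10 + 37 = 47 bp
Sorted largest to smallest: 52, 47, 21 bp.

52, 47, 21 bp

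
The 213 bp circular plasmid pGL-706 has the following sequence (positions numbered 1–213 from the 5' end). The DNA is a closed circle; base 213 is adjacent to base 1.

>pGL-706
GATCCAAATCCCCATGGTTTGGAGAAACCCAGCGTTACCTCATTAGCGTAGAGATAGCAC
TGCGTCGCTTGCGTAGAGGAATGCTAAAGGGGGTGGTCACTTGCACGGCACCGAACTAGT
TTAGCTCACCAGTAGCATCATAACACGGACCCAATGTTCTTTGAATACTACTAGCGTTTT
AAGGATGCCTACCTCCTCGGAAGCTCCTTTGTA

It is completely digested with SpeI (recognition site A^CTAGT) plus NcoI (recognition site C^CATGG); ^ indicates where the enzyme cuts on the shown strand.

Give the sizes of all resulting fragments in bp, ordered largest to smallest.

110, 103 bp

The SpeI site (ACTAGT) starts at position 115.
SpeI cuts after the first base of each site, so after position 115.
The NcoI site (CCATGG) starts at position 12.
NcoI cuts after the first base of each site, so after position 12.
Combined cut positions: 12, 115.
Circular molecule, 2 cuts → 2 fragments:
  13–115 → 103 bp
  116–213 then 1–12 → 98 + 12 = 110 bp
Sorted largest to smallest: 110, 103 bp.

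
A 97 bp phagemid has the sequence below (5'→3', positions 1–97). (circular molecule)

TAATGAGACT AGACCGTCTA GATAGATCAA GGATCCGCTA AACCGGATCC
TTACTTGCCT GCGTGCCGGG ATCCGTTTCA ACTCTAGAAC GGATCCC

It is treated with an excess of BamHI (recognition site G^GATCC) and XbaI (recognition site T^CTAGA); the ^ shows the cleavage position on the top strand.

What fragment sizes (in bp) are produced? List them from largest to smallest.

BamHI sites (GGATCC) start at positions 31, 45, 69, 91.
BamHI cuts after the first base of each site, so after positions 31, 45, 69, 91.
XbaI sites (TCTAGA) start at positions 17, 83.
XbaI cuts after the first base of each site, so after positions 17, 83.
Combined cut positions: 17, 31, 45, 69, 83, 91.
Circular molecule, 6 cuts → 6 fragments:
  18–31 → 14 bp
  32–45 → 14 bp
  46–69 → 24 bp
  70–83 → 14 bp
  84–91 → 8 bp
  92–97 then 1–17 → 6 + 17 = 23 bp
Sorted largest to smallest: 24, 23, 14, 14, 14, 8 bp.

24, 23, 14, 14, 14, 8 bp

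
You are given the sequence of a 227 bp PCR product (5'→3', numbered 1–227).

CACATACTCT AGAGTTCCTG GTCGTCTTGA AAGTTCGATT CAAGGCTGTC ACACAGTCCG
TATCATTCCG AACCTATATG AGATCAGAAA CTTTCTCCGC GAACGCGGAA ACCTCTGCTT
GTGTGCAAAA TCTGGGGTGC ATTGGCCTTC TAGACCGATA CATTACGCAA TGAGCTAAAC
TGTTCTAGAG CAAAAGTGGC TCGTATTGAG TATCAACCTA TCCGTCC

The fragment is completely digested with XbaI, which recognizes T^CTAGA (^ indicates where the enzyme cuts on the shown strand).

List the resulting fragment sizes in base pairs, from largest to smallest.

XbaI sites (TCTAGA) start at positions 8, 149, 184.
XbaI cuts after the first base of each site, so after positions 8, 149, 184.
Linear molecule, 3 cuts → 4 fragments:
  1–8 → 8 bp
  9–149 → 141 bp
  150–184 → 35 bp
  185–227 → 43 bp
Sorted largest to smallest: 141, 43, 35, 8 bp.

141, 43, 35, 8 bp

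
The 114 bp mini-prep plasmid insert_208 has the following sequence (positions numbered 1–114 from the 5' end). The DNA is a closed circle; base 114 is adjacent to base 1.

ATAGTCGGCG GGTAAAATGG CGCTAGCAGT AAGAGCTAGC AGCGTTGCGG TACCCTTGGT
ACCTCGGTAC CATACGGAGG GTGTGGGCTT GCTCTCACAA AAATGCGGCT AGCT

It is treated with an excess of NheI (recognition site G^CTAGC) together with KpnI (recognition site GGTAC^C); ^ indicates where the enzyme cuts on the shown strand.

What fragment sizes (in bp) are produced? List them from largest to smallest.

NheI sites (GCTAGC) start at positions 22, 35, 108.
NheI cuts after the first base of each site, so after positions 22, 35, 108.
KpnI sites (GGTACC) start at positions 49, 58, 66.
KpnI cuts after base 5 of each site (before the last base), so after positions 53, 62, 70.
Combined cut positions: 22, 35, 53, 62, 70, 108.
Circular molecule, 6 cuts → 6 fragments:
  23–35 → 13 bp
  36–53 → 18 bp
  54–62 → 9 bp
  63–70 → 8 bp
  71–108 → 38 bp
  109–114 then 1–22 → 6 + 22 = 28 bp
Sorted largest to smallest: 38, 28, 18, 13, 9, 8 bp.

38, 28, 18, 13, 9, 8 bp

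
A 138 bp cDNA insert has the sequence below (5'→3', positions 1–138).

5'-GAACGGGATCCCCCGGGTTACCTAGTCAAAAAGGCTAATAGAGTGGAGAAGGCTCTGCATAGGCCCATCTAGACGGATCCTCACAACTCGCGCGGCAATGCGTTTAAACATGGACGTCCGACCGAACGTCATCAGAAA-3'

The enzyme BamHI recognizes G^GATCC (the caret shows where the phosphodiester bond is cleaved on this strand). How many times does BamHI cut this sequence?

2

GGATCC occurs starting at positions 6, 75.
BamHI cuts at 2 sites.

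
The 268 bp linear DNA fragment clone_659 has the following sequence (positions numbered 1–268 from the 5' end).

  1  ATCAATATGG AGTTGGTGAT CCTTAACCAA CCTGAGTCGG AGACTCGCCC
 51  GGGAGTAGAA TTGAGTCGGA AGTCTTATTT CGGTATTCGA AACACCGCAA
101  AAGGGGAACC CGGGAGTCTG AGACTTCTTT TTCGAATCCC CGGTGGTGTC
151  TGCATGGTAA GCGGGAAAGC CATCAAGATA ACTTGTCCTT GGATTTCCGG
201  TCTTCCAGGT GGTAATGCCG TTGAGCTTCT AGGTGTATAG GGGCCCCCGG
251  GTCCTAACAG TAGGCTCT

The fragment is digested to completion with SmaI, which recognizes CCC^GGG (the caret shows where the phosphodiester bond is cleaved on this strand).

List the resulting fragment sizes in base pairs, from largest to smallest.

SmaI sites (CCCGGG) start at positions 48, 109, 246.
SmaI cuts after base 3 of each site, so after positions 50, 111, 248.
Linear molecule, 3 cuts → 4 fragments:
  1–50 → 50 bp
  51–111 → 61 bp
  112–248 → 137 bp
  249–268 → 20 bp
Sorted largest to smallest: 137, 61, 50, 20 bp.

137, 61, 50, 20 bp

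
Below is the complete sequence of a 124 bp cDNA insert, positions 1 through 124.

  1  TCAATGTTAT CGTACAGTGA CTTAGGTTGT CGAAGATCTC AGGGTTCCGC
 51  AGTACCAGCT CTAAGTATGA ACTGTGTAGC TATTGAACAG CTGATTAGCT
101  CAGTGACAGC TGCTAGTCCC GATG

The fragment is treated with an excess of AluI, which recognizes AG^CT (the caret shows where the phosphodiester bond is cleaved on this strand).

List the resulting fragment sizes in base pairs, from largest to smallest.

58, 21, 15, 11, 11, 8 bp

AluI sites (AGCT) start at positions 57, 78, 89, 97, 108.
AluI cuts after base 2 of each site, so after positions 58, 79, 90, 98, 109.
Linear molecule, 5 cuts → 6 fragments:
  1–58 → 58 bp
  59–79 → 21 bp
  80–90 → 11 bp
  91–98 → 8 bp
  99–109 → 11 bp
  110–124 → 15 bp
Sorted largest to smallest: 58, 21, 15, 11, 11, 8 bp.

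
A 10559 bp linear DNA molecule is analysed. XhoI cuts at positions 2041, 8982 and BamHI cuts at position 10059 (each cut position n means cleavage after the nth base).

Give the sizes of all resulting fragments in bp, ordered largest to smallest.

Combined cut positions (sorted): 2041, 8982, 10059.
Linear molecule, 3 cuts → 4 fragments:
  2041 − 0 = 2041 bp
  8982 − 2041 = 6941 bp
  10059 − 8982 = 1077 bp
  10559 − 10059 = 500 bp
Sorted largest to smallest: 6941, 2041, 1077, 500 bp.

6941, 2041, 1077, 500 bp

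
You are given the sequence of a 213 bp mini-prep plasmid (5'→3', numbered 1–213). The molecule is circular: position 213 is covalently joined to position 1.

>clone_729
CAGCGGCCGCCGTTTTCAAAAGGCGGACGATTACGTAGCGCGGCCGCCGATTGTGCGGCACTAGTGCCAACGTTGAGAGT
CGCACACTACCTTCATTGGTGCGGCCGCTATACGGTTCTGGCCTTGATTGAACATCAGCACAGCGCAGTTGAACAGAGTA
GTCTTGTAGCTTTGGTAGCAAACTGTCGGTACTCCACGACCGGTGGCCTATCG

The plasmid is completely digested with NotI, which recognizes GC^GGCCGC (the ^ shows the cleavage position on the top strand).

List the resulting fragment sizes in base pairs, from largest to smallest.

NotI sites (GCGGCCGC) start at positions 3, 40, 101.
NotI cuts after base 2 of each site, so after positions 4, 41, 102.
Circular molecule, 3 cuts → 3 fragments:
  5–41 → 37 bp
  42–102 → 61 bp
  103–213 then 1–4 → 111 + 4 = 115 bp
Sorted largest to smallest: 115, 61, 37 bp.

115, 61, 37 bp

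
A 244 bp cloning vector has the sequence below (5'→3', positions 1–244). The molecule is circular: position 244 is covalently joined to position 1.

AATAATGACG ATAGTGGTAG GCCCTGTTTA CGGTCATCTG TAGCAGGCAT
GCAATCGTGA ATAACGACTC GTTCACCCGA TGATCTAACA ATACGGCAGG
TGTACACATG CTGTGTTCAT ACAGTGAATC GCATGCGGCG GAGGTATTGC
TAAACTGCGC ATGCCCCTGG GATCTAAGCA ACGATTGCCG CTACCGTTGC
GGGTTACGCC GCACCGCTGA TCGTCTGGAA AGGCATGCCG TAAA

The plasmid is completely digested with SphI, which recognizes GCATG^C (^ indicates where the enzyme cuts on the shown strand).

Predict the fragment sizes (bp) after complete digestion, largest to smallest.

SphI sites (GCATGC) start at positions 47, 131, 159, 233.
SphI cuts after base 5 of each site (before the last base), so after positions 51, 135, 163, 237.
Circular molecule, 4 cuts → 4 fragments:
  52–135 → 84 bp
  136–163 → 28 bp
  164–237 → 74 bp
  238–244 then 1–51 → 7 + 51 = 58 bp
Sorted largest to smallest: 84, 74, 58, 28 bp.

84, 74, 58, 28 bp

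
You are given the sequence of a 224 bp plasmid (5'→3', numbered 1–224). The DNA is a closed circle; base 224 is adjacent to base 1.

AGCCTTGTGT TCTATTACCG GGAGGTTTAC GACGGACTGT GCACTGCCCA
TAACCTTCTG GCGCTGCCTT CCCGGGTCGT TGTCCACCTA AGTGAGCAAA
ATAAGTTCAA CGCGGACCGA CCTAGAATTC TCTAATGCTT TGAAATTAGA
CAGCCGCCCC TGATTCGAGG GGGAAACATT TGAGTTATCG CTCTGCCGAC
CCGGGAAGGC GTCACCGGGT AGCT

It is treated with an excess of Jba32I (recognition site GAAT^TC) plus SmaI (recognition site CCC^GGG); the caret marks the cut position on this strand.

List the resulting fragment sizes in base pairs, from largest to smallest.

95, 74, 55 bp

The Jba32I site (GAATTC) starts at position 125.
Jba32I cuts after base 4 of each site, so after position 128.
SmaI sites (CCCGGG) start at positions 71, 200.
SmaI cuts after base 3 of each site, so after positions 73, 202.
Combined cut positions: 73, 128, 202.
Circular molecule, 3 cuts → 3 fragments:
  74–128 → 55 bp
  129–202 → 74 bp
  203–224 then 1–73 → 22 + 73 = 95 bp
Sorted largest to smallest: 95, 74, 55 bp.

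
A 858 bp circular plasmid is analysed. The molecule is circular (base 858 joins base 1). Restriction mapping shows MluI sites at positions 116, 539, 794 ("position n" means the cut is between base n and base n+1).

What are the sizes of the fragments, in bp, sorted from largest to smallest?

423, 255, 180 bp

Circular molecule, 3 cuts → 3 fragments:
  539 − 116 = 423 bp
  794 − 539 = 255 bp
  wrap: 858 − 794 + 116 = 180 bp
Sorted largest to smallest: 423, 255, 180 bp.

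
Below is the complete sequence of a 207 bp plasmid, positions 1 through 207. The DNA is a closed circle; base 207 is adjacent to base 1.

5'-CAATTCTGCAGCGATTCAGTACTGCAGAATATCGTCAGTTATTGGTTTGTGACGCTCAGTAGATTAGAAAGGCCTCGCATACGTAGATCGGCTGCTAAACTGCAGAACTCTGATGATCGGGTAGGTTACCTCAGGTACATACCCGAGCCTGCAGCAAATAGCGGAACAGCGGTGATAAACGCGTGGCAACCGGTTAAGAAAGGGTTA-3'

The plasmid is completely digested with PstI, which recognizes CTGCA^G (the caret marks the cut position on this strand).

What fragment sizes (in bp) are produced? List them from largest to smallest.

PstI sites (CTGCAG) start at positions 6, 22, 100, 149.
PstI cuts after base 5 of each site (before the last base), so after positions 10, 26, 104, 153.
Circular molecule, 4 cuts → 4 fragments:
  11–26 → 16 bp
  27–104 → 78 bp
  105–153 → 49 bp
  154–207 then 1–10 → 54 + 10 = 64 bp
Sorted largest to smallest: 78, 64, 49, 16 bp.

78, 64, 49, 16 bp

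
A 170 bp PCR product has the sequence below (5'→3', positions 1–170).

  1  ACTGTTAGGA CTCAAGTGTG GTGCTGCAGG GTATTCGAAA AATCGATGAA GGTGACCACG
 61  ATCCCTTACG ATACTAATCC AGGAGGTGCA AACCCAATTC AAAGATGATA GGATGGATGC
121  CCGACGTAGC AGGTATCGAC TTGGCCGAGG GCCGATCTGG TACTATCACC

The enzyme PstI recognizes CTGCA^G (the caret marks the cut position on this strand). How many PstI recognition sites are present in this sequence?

CTGCAG occurs starting at position 24.
PstI cuts at 1 site.

1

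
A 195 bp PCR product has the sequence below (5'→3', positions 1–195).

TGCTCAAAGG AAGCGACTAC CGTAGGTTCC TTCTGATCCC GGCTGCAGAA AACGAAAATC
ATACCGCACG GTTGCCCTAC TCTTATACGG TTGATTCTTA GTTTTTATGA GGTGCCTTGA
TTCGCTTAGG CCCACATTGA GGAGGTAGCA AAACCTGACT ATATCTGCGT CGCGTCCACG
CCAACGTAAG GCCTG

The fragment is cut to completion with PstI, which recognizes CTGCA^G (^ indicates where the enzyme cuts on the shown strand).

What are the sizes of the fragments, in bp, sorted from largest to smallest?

The PstI site (CTGCAG) starts at position 43.
PstI cuts after base 5 of each site (before the last base), so after position 47.
Linear molecule, 1 cut → 2 fragments:
  1–47 → 47 bp
  48–195 → 148 bp
Sorted largest to smallest: 148, 47 bp.

148, 47 bp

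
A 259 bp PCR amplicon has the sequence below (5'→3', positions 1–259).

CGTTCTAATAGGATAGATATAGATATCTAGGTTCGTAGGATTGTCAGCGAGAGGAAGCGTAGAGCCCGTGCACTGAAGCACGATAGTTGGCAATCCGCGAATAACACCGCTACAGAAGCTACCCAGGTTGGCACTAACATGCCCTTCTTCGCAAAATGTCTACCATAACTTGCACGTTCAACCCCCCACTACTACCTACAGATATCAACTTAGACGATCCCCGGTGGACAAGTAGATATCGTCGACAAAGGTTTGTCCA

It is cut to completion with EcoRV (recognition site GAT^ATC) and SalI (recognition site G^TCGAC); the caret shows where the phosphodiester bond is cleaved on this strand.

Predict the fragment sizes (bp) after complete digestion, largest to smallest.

EcoRV sites (GATATC) start at positions 22, 201, 235.
EcoRV cuts after base 3 of each site, so after positions 24, 203, 237.
The SalI site (GTCGAC) starts at position 241.
SalI cuts after the first base of each site, so after position 241.
Combined cut positions: 24, 203, 237, 241.
Linear molecule, 4 cuts → 5 fragments:
  1–24 → 24 bp
  25–203 → 179 bp
  204–237 → 34 bp
  238–241 → 4 bp
  242–259 → 18 bp
Sorted largest to smallest: 179, 34, 24, 18, 4 bp.

179, 34, 24, 18, 4 bp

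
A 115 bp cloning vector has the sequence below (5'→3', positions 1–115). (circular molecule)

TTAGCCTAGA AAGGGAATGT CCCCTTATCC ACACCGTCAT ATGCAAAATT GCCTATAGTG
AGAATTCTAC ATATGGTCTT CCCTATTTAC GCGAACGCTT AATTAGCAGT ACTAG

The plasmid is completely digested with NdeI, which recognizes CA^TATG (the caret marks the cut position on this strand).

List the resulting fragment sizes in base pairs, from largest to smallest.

83, 32 bp

NdeI sites (CATATG) start at positions 38, 70.
NdeI cuts after base 2 of each site, so after positions 39, 71.
Circular molecule, 2 cuts → 2 fragments:
  40–71 → 32 bp
  72–115 then 1–39 → 44 + 39 = 83 bp
Sorted largest to smallest: 83, 32 bp.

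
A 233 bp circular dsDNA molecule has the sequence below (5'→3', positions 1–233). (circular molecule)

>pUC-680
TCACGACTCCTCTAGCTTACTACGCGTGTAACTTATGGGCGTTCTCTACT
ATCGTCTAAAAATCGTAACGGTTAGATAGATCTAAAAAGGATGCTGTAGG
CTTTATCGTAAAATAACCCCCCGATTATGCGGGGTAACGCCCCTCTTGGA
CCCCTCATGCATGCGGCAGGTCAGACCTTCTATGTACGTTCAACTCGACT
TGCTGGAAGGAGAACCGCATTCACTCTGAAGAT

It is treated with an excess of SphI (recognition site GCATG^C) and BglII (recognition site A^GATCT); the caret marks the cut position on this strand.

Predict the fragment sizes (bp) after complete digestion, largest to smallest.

148, 85 bp

The SphI site (GCATGC) starts at position 159.
SphI cuts after base 5 of each site (before the last base), so after position 163.
The BglII site (AGATCT) starts at position 78.
BglII cuts after the first base of each site, so after position 78.
Combined cut positions: 78, 163.
Circular molecule, 2 cuts → 2 fragments:
  79–163 → 85 bp
  164–233 then 1–78 → 70 + 78 = 148 bp
Sorted largest to smallest: 148, 85 bp.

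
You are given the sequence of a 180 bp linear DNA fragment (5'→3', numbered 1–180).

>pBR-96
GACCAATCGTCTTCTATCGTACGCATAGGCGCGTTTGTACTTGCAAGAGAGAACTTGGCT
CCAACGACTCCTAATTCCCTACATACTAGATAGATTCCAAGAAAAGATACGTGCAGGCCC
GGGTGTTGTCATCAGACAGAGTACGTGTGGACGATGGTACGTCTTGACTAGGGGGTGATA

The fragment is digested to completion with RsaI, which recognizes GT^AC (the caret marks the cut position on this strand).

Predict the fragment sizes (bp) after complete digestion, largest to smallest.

104, 22, 20, 18, 16 bp

RsaI sites (GTAC) start at positions 19, 37, 141, 157.
RsaI cuts after base 2 of each site, so after positions 20, 38, 142, 158.
Linear molecule, 4 cuts → 5 fragments:
  1–20 → 20 bp
  21–38 → 18 bp
  39–142 → 104 bp
  143–158 → 16 bp
  159–180 → 22 bp
Sorted largest to smallest: 104, 22, 20, 18, 16 bp.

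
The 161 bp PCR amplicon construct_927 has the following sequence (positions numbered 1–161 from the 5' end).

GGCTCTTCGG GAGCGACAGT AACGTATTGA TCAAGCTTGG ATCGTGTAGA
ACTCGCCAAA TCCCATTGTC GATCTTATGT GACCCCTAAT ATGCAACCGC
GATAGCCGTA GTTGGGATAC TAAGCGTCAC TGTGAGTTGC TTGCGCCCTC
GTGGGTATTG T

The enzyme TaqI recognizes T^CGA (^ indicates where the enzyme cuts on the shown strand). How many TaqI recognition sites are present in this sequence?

1

TCGA occurs starting at position 69.
TaqI cuts at 1 site.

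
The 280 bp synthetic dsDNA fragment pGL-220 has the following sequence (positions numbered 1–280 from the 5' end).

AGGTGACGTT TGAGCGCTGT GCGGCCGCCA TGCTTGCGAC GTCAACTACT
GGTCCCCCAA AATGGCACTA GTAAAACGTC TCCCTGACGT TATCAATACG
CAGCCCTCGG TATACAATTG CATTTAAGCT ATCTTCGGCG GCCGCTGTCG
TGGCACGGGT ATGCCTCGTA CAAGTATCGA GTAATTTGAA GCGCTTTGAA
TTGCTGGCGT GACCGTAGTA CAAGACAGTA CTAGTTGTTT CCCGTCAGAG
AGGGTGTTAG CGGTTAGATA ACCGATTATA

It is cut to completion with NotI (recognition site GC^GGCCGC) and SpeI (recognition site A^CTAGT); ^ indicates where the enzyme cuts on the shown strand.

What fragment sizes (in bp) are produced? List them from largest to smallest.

91, 72, 50, 45, 22 bp

NotI sites (GCGGCCGC) start at positions 21, 138.
NotI cuts after base 2 of each site, so after positions 22, 139.
SpeI sites (ACTAGT) start at positions 67, 230.
SpeI cuts after the first base of each site, so after positions 67, 230.
Combined cut positions: 22, 67, 139, 230.
Linear molecule, 4 cuts → 5 fragments:
  1–22 → 22 bp
  23–67 → 45 bp
  68–139 → 72 bp
  140–230 → 91 bp
  231–280 → 50 bp
Sorted largest to smallest: 91, 72, 50, 45, 22 bp.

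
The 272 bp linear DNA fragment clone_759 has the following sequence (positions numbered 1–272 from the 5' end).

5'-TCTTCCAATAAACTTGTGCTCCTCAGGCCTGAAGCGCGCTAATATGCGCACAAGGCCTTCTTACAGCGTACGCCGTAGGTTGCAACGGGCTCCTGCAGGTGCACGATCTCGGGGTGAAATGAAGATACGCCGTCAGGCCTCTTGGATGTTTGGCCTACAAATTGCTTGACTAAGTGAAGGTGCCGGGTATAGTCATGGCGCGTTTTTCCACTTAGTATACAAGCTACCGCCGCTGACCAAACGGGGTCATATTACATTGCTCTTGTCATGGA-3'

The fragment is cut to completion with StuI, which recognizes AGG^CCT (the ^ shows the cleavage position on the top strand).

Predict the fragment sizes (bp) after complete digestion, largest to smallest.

StuI sites (AGGCCT) start at positions 25, 53, 135.
StuI cuts after base 3 of each site, so after positions 27, 55, 137.
Linear molecule, 3 cuts → 4 fragments:
  1–27 → 27 bp
  28–55 → 28 bp
  56–137 → 82 bp
  138–272 → 135 bp
Sorted largest to smallest: 135, 82, 28, 27 bp.

135, 82, 28, 27 bp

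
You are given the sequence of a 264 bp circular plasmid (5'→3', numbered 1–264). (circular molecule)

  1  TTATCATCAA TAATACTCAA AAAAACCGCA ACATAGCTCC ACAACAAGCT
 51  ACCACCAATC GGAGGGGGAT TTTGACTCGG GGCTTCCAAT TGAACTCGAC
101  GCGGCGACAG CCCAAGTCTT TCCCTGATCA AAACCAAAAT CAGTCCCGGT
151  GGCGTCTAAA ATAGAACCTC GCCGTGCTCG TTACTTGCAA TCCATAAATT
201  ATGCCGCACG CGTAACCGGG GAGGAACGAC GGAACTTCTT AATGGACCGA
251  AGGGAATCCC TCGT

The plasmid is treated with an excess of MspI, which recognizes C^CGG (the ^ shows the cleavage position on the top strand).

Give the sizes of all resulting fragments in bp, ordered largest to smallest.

MspI sites (CCGG) start at positions 146, 216.
MspI cuts after the first base of each site, so after positions 146, 216.
Circular molecule, 2 cuts → 2 fragments:
  147–216 → 70 bp
  217–264 then 1–146 → 48 + 146 = 194 bp
Sorted largest to smallest: 194, 70 bp.

194, 70 bp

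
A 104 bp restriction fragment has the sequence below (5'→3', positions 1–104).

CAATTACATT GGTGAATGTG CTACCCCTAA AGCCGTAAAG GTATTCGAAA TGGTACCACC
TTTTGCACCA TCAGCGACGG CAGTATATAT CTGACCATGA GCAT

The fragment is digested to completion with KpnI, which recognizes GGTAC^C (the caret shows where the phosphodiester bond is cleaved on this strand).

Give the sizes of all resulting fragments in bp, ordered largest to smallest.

56, 48 bp

The KpnI site (GGTACC) starts at position 52.
KpnI cuts after base 5 of each site (before the last base), so after position 56.
Linear molecule, 1 cut → 2 fragments:
  1–56 → 56 bp
  57–104 → 48 bp
Sorted largest to smallest: 56, 48 bp.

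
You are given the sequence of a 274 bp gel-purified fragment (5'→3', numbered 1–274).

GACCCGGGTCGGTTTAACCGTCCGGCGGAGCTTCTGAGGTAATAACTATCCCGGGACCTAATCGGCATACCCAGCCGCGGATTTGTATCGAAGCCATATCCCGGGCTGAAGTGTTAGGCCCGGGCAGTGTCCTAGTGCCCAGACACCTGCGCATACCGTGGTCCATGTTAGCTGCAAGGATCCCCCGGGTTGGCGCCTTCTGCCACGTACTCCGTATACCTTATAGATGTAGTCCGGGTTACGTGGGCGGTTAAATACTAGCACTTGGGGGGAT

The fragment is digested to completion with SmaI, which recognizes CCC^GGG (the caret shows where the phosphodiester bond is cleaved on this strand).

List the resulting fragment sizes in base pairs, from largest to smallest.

88, 65, 50, 47, 19, 5 bp

SmaI sites (CCCGGG) start at positions 3, 50, 100, 119, 184.
SmaI cuts after base 3 of each site, so after positions 5, 52, 102, 121, 186.
Linear molecule, 5 cuts → 6 fragments:
  1–5 → 5 bp
  6–52 → 47 bp
  53–102 → 50 bp
  103–121 → 19 bp
  122–186 → 65 bp
  187–274 → 88 bp
Sorted largest to smallest: 88, 65, 50, 47, 19, 5 bp.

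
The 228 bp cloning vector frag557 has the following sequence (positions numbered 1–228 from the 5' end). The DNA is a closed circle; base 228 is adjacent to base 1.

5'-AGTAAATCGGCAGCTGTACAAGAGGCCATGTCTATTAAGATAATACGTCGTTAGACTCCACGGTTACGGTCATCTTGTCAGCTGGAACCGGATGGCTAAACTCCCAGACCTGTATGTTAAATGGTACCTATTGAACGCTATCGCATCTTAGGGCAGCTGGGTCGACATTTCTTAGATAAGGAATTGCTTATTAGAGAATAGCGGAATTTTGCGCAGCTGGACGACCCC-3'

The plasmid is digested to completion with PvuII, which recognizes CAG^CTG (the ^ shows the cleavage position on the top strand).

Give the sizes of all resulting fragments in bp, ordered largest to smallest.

PvuII sites (CAGCTG) start at positions 11, 79, 154, 214.
PvuII cuts after base 3 of each site, so after positions 13, 81, 156, 216.
Circular molecule, 4 cuts → 4 fragments:
  14–81 → 68 bp
  82–156 → 75 bp
  157–216 → 60 bp
  217–228 then 1–13 → 12 + 13 = 25 bp
Sorted largest to smallest: 75, 68, 60, 25 bp.

75, 68, 60, 25 bp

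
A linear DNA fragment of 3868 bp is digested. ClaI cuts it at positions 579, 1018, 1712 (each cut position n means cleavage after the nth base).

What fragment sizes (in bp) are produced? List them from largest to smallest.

2156, 694, 579, 439 bp

Linear molecule, 3 cuts → 4 fragments:
  579 − 0 = 579 bp
  1018 − 579 = 439 bp
  1712 − 1018 = 694 bp
  3868 − 1712 = 2156 bp
Sorted largest to smallest: 2156, 694, 579, 439 bp.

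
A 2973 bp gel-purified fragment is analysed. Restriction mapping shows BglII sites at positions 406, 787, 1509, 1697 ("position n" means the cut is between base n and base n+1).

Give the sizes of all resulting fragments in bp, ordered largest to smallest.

1276, 722, 406, 381, 188 bp

Linear molecule, 4 cuts → 5 fragments:
  406 − 0 = 406 bp
  787 − 406 = 381 bp
  1509 − 787 = 722 bp
  1697 − 1509 = 188 bp
  2973 − 1697 = 1276 bp
Sorted largest to smallest: 1276, 722, 406, 381, 188 bp.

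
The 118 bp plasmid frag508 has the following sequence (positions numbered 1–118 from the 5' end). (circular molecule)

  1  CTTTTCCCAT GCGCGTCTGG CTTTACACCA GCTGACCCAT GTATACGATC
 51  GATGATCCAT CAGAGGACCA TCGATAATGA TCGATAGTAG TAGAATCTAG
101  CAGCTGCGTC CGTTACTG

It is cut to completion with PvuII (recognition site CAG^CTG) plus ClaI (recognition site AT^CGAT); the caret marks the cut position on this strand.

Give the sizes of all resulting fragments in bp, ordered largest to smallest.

46, 22, 22, 18, 10 bp

PvuII sites (CAGCTG) start at positions 29, 101.
PvuII cuts after base 3 of each site, so after positions 31, 103.
ClaI sites (ATCGAT) start at positions 48, 70, 80.
ClaI cuts after base 2 of each site, so after positions 49, 71, 81.
Combined cut positions: 31, 49, 71, 81, 103.
Circular molecule, 5 cuts → 5 fragments:
  32–49 → 18 bp
  50–71 → 22 bp
  72–81 → 10 bp
  82–103 → 22 bp
  104–118 then 1–31 → 15 + 31 = 46 bp
Sorted largest to smallest: 46, 22, 22, 18, 10 bp.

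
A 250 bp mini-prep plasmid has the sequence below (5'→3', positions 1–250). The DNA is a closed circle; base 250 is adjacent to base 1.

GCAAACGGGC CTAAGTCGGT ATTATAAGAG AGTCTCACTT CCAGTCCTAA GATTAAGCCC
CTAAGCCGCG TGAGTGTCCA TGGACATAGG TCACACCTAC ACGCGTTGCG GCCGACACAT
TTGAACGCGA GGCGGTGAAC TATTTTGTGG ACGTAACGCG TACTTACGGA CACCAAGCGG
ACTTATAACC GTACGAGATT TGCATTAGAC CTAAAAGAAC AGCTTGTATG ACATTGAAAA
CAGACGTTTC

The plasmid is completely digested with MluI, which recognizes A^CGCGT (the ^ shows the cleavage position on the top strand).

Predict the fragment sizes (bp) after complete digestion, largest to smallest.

195, 55 bp

MluI sites (ACGCGT) start at positions 101, 156.
MluI cuts after the first base of each site, so after positions 101, 156.
Circular molecule, 2 cuts → 2 fragments:
  102–156 → 55 bp
  157–250 then 1–101 → 94 + 101 = 195 bp
Sorted largest to smallest: 195, 55 bp.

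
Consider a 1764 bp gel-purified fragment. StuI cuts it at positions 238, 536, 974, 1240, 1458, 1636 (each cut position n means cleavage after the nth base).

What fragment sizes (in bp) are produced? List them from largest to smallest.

438, 298, 266, 238, 218, 178, 128 bp

Linear molecule, 6 cuts → 7 fragments:
  238 − 0 = 238 bp
  536 − 238 = 298 bp
  974 − 536 = 438 bp
  1240 − 974 = 266 bp
  1458 − 1240 = 218 bp
  1636 − 1458 = 178 bp
  1764 − 1636 = 128 bp
Sorted largest to smallest: 438, 298, 266, 238, 218, 178, 128 bp.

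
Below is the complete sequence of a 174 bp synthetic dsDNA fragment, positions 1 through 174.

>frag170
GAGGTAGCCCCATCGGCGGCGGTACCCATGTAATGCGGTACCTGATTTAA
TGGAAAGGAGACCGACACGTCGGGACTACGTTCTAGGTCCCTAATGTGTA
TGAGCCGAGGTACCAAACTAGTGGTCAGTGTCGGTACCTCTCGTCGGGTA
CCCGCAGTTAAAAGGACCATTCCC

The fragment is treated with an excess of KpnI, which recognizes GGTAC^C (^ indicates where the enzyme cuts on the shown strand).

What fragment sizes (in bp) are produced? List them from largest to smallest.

72, 25, 24, 23, 16, 14 bp

KpnI sites (GGTACC) start at positions 21, 37, 109, 133, 147.
KpnI cuts after base 5 of each site (before the last base), so after positions 25, 41, 113, 137, 151.
Linear molecule, 5 cuts → 6 fragments:
  1–25 → 25 bp
  26–41 → 16 bp
  42–113 → 72 bp
  114–137 → 24 bp
  138–151 → 14 bp
  152–174 → 23 bp
Sorted largest to smallest: 72, 25, 24, 23, 16, 14 bp.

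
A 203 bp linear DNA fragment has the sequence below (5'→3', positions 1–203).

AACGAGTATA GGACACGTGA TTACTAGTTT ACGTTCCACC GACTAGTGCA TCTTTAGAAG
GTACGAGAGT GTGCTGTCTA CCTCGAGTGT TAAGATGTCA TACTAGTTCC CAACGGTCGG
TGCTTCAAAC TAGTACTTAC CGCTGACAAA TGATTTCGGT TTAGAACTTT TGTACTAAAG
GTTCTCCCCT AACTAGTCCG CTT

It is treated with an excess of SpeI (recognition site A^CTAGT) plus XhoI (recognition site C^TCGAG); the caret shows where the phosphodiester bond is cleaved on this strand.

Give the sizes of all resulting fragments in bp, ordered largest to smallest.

SpeI sites (ACTAGT) start at positions 23, 42, 102, 129, 192.
SpeI cuts after the first base of each site, so after positions 23, 42, 102, 129, 192.
The XhoI site (CTCGAG) starts at position 82.
XhoI cuts after the first base of each site, so after position 82.
Combined cut positions: 23, 42, 82, 102, 129, 192.
Linear molecule, 6 cuts → 7 fragments:
  1–23 → 23 bp
  24–42 → 19 bp
  43–82 → 40 bp
  83–102 → 20 bp
  103–129 → 27 bp
  130–192 → 63 bp
  193–203 → 11 bp
Sorted largest to smallest: 63, 40, 27, 23, 20, 19, 11 bp.

63, 40, 27, 23, 20, 19, 11 bp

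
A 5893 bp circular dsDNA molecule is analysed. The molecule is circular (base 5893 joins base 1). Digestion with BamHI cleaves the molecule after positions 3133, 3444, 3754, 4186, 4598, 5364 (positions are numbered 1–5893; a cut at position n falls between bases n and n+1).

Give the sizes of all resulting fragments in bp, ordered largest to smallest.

3662, 766, 432, 412, 311, 310 bp

Circular molecule, 6 cuts → 6 fragments:
  3444 − 3133 = 311 bp
  3754 − 3444 = 310 bp
  4186 − 3754 = 432 bp
  4598 − 4186 = 412 bp
  5364 − 4598 = 766 bp
  wrap: 5893 − 5364 + 3133 = 3662 bp
Sorted largest to smallest: 3662, 766, 432, 412, 311, 310 bp.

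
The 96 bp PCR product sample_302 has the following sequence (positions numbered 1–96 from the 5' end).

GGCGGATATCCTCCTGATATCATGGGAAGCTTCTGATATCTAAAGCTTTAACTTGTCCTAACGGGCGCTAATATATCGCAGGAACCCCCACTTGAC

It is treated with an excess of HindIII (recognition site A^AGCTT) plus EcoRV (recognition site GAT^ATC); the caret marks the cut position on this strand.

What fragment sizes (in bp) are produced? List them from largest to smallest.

HindIII sites (AAGCTT) start at positions 27, 43.
HindIII cuts after the first base of each site, so after positions 27, 43.
EcoRV sites (GATATC) start at positions 5, 16, 35.
EcoRV cuts after base 3 of each site, so after positions 7, 18, 37.
Combined cut positions: 7, 18, 27, 37, 43.
Linear molecule, 5 cuts → 6 fragments:
  1–7 → 7 bp
  8–18 → 11 bp
  19–27 → 9 bp
  28–37 → 10 bp
  38–43 → 6 bp
  44–96 → 53 bp
Sorted largest to smallest: 53, 11, 10, 9, 7, 6 bp.

53, 11, 10, 9, 7, 6 bp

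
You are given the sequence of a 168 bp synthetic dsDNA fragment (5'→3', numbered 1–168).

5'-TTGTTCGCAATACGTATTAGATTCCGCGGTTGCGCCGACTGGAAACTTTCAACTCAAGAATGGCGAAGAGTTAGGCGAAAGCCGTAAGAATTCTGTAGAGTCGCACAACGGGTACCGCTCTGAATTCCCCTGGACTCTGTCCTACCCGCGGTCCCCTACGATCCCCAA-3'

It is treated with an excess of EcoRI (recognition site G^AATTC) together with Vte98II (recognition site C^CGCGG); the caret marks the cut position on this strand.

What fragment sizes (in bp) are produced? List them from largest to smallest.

EcoRI sites (GAATTC) start at positions 88, 122.
EcoRI cuts after the first base of each site, so after positions 88, 122.
Vte98II sites (CCGCGG) start at positions 24, 146.
Vte98II cuts after the first base of each site, so after positions 24, 146.
Combined cut positions: 24, 88, 122, 146.
Linear molecule, 4 cuts → 5 fragments:
  1–24 → 24 bp
  25–88 → 64 bp
  89–122 → 34 bp
  123–146 → 24 bp
  147–168 → 22 bp
Sorted largest to smallest: 64, 34, 24, 24, 22 bp.

64, 34, 24, 24, 22 bp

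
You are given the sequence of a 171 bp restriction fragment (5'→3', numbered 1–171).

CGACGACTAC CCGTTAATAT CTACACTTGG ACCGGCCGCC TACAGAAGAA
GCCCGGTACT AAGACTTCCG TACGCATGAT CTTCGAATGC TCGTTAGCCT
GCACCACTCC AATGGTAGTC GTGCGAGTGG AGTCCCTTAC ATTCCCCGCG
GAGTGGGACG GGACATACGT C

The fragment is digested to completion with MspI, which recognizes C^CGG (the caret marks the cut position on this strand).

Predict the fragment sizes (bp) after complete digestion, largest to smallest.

MspI sites (CCGG) start at positions 32, 53.
MspI cuts after the first base of each site, so after positions 32, 53.
Linear molecule, 2 cuts → 3 fragments:
  1–32 → 32 bp
  33–53 → 21 bp
  54–171 → 118 bp
Sorted largest to smallest: 118, 32, 21 bp.

118, 32, 21 bp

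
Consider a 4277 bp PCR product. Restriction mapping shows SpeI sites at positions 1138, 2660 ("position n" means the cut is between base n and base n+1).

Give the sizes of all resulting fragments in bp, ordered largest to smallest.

1617, 1522, 1138 bp

Linear molecule, 2 cuts → 3 fragments:
  1138 − 0 = 1138 bp
  2660 − 1138 = 1522 bp
  4277 − 2660 = 1617 bp
Sorted largest to smallest: 1617, 1522, 1138 bp.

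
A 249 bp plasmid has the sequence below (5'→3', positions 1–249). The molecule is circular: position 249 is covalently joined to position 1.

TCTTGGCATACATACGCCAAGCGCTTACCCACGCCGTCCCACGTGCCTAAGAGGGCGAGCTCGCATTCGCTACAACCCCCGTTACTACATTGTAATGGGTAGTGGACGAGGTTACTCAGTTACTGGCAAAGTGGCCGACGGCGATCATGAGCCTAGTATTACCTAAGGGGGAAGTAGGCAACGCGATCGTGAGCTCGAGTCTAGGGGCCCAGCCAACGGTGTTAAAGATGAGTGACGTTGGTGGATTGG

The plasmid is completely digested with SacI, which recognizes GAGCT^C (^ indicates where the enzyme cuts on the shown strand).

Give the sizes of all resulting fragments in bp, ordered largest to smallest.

134, 115 bp

SacI sites (GAGCTC) start at positions 57, 191.
SacI cuts after base 5 of each site (before the last base), so after positions 61, 195.
Circular molecule, 2 cuts → 2 fragments:
  62–195 → 134 bp
  196–249 then 1–61 → 54 + 61 = 115 bp
Sorted largest to smallest: 134, 115 bp.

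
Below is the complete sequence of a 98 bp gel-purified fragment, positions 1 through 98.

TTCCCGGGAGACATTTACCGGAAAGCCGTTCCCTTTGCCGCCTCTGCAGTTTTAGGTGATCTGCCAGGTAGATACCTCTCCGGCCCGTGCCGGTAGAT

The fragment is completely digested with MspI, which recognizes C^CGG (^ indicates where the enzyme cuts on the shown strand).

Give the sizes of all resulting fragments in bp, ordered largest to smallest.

62, 14, 10, 8, 4 bp

MspI sites (CCGG) start at positions 4, 18, 80, 90.
MspI cuts after the first base of each site, so after positions 4, 18, 80, 90.
Linear molecule, 4 cuts → 5 fragments:
  1–4 → 4 bp
  5–18 → 14 bp
  19–80 → 62 bp
  81–90 → 10 bp
  91–98 → 8 bp
Sorted largest to smallest: 62, 14, 10, 8, 4 bp.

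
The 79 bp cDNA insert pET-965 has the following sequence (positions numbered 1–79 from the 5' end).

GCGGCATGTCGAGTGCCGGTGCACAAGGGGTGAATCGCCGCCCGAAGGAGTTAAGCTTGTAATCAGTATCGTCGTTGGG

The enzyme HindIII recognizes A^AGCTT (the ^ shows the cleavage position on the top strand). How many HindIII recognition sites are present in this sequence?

AAGCTT occurs starting at position 53.
HindIII cuts at 1 site.

1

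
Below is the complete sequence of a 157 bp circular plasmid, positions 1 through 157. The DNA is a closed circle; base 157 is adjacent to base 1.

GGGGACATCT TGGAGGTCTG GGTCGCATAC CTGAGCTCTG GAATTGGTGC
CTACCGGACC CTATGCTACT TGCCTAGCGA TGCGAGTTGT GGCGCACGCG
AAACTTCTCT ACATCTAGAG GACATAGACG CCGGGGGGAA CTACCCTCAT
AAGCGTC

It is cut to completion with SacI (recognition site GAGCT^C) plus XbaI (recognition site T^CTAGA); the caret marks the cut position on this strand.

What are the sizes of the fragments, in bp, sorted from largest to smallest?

80, 77 bp

The SacI site (GAGCTC) starts at position 33.
SacI cuts after base 5 of each site (before the last base), so after position 37.
The XbaI site (TCTAGA) starts at position 114.
XbaI cuts after the first base of each site, so after position 114.
Combined cut positions: 37, 114.
Circular molecule, 2 cuts → 2 fragments:
  38–114 → 77 bp
  115–157 then 1–37 → 43 + 37 = 80 bp
Sorted largest to smallest: 80, 77 bp.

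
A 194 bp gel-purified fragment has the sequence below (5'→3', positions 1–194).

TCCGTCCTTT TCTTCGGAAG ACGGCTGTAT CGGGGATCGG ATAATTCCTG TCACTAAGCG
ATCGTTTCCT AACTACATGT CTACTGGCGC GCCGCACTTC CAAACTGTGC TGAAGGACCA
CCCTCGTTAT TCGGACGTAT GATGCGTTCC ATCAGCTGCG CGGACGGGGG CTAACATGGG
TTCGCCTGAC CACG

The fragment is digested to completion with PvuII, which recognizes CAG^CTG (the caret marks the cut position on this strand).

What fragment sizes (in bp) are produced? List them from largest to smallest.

The PvuII site (CAGCTG) starts at position 153.
PvuII cuts after base 3 of each site, so after position 155.
Linear molecule, 1 cut → 2 fragments:
  1–155 → 155 bp
  156–194 → 39 bp
Sorted largest to smallest: 155, 39 bp.

155, 39 bp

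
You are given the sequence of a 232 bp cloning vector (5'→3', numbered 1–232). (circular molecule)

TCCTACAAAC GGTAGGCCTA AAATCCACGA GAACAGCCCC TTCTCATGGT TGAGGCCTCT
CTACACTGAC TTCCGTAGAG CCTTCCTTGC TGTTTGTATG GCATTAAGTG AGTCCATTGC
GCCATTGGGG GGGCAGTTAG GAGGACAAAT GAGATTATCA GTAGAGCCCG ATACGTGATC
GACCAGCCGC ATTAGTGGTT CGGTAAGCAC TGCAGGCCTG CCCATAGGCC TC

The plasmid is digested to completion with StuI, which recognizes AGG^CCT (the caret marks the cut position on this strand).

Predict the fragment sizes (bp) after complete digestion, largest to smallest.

StuI sites (AGGCCT) start at positions 14, 53, 214, 226.
StuI cuts after base 3 of each site, so after positions 16, 55, 216, 228.
Circular molecule, 4 cuts → 4 fragments:
  17–55 → 39 bp
  56–216 → 161 bp
  217–228 → 12 bp
  229–232 then 1–16 → 4 + 16 = 20 bp
Sorted largest to smallest: 161, 39, 20, 12 bp.

161, 39, 20, 12 bp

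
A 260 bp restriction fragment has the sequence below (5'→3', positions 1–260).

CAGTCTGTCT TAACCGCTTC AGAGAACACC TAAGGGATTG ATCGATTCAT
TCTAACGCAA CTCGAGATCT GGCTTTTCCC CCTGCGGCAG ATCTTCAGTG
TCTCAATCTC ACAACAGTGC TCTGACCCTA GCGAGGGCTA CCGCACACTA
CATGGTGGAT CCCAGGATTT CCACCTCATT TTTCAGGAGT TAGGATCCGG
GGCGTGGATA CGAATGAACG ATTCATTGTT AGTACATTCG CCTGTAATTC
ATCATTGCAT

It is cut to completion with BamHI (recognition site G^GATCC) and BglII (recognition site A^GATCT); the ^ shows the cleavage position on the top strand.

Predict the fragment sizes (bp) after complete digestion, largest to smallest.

BamHI sites (GGATCC) start at positions 157, 193.
BamHI cuts after the first base of each site, so after positions 157, 193.
BglII sites (AGATCT) start at positions 65, 89.
BglII cuts after the first base of each site, so after positions 65, 89.
Combined cut positions: 65, 89, 157, 193.
Linear molecule, 4 cuts → 5 fragments:
  1–65 → 65 bp
  66–89 → 24 bp
  90–157 → 68 bp
  158–193 → 36 bp
  194–260 → 67 bp
Sorted largest to smallest: 68, 67, 65, 36, 24 bp.

68, 67, 65, 36, 24 bp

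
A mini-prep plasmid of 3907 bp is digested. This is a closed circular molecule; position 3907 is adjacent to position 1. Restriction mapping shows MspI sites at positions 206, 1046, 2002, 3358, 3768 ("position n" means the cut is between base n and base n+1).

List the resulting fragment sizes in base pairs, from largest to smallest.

1356, 956, 840, 410, 345 bp

Circular molecule, 5 cuts → 5 fragments:
  1046 − 206 = 840 bp
  2002 − 1046 = 956 bp
  3358 − 2002 = 1356 bp
  3768 − 3358 = 410 bp
  wrap: 3907 − 3768 + 206 = 345 bp
Sorted largest to smallest: 1356, 956, 840, 410, 345 bp.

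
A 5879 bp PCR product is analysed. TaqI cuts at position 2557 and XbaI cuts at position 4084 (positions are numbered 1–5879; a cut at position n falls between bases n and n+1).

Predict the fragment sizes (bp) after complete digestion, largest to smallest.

2557, 1795, 1527 bp

Combined cut positions (sorted): 2557, 4084.
Linear molecule, 2 cuts → 3 fragments:
  2557 − 0 = 2557 bp
  4084 − 2557 = 1527 bp
  5879 − 4084 = 1795 bp
Sorted largest to smallest: 2557, 1795, 1527 bp.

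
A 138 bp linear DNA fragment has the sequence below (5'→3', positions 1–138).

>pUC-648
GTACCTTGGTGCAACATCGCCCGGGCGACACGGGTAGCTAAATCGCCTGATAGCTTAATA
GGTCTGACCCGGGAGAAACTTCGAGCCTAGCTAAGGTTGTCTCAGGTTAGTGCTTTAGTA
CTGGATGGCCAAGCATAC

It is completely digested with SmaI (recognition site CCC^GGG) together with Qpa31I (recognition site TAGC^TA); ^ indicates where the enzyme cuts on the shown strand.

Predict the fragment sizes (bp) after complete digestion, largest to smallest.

SmaI sites (CCCGGG) start at positions 20, 68.
SmaI cuts after base 3 of each site, so after positions 22, 70.
Qpa31I sites (TAGCTA) start at positions 35, 88.
Qpa31I cuts after base 4 of each site, so after positions 38, 91.
Combined cut positions: 22, 38, 70, 91.
Linear molecule, 4 cuts → 5 fragments:
  1–22 → 22 bp
  23–38 → 16 bp
  39–70 → 32 bp
  71–91 → 21 bp
  92–138 → 47 bp
Sorted largest to smallest: 47, 32, 22, 21, 16 bp.

47, 32, 22, 21, 16 bp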